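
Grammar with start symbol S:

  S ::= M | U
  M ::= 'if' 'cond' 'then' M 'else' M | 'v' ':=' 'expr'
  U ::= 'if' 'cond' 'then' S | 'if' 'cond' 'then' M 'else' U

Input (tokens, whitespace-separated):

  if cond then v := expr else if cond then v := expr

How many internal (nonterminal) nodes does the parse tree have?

6

[S [U if cond then [M v := expr] else [U if cond then [S [M v := expr]]]]]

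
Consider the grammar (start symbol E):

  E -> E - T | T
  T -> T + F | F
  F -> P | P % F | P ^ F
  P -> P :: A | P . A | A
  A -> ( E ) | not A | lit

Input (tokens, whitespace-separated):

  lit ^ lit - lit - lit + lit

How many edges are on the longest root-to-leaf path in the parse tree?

8

[E [E [E [T [F [P [A lit]] ^ [F [P [A lit]]]]]] - [T [F [P [A lit]]]]] - [T [T [F [P [A lit]]]] + [F [P [A lit]]]]]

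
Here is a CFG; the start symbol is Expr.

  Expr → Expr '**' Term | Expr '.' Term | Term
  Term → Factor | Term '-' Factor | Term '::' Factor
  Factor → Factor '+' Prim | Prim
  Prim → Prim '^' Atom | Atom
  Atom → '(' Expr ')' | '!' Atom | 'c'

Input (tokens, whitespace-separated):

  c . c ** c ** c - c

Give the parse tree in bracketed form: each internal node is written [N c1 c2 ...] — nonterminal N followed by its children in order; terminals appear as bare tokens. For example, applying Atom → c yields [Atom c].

[Expr [Expr [Expr [Expr [Term [Factor [Prim [Atom c]]]]] . [Term [Factor [Prim [Atom c]]]]] ** [Term [Factor [Prim [Atom c]]]]] ** [Term [Term [Factor [Prim [Atom c]]]] - [Factor [Prim [Atom c]]]]]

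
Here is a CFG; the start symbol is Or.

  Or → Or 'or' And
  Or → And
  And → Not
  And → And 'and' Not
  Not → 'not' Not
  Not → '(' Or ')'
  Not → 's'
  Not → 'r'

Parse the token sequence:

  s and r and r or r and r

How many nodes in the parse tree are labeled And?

[Or [Or [And [And [And [Not s]] and [Not r]] and [Not r]]] or [And [And [Not r]] and [Not r]]]

5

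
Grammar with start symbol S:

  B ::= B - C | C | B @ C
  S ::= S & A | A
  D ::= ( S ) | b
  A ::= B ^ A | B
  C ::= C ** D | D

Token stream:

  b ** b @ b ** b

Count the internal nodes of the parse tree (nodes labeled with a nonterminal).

[S [A [B [B [C [C [D b]] ** [D b]]] @ [C [C [D b]] ** [D b]]]]]

12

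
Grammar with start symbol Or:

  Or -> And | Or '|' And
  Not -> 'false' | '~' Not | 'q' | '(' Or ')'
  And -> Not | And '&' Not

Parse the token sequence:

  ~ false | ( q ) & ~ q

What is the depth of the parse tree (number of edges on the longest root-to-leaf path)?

[Or [Or [And [Not ~ [Not false]]]] | [And [And [Not ( [Or [And [Not q]]] )]] & [Not ~ [Not q]]]]

7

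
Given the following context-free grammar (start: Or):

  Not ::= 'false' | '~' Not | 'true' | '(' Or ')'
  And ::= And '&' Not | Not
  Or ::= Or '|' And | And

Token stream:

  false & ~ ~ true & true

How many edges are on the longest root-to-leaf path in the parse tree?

[Or [And [And [And [Not false]] & [Not ~ [Not ~ [Not true]]]] & [Not true]]]

6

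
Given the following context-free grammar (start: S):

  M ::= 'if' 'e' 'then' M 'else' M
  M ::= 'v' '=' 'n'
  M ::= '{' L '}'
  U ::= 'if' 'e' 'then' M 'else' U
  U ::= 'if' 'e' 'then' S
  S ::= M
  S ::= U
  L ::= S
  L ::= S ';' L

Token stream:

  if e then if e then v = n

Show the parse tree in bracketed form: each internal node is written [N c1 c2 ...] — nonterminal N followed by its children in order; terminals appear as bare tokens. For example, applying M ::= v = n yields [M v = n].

S
U
if e then S
if e then U
if e then if e then S
if e then if e then M
if e then if e then v = n

[S [U if e then [S [U if e then [S [M v = n]]]]]]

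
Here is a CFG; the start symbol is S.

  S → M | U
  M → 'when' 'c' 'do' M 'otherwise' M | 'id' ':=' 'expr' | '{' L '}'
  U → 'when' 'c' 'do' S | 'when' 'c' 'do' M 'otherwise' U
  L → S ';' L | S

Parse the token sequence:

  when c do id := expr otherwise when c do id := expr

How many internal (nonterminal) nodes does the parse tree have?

[S [U when c do [M id := expr] otherwise [U when c do [S [M id := expr]]]]]

6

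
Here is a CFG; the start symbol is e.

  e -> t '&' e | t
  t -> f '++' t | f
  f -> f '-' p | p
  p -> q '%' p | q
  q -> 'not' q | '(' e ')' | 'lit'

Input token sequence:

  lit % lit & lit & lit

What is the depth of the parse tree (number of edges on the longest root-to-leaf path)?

[e [t [f [p [q lit] % [p [q lit]]]]] & [e [t [f [p [q lit]]]] & [e [t [f [p [q lit]]]]]]]

7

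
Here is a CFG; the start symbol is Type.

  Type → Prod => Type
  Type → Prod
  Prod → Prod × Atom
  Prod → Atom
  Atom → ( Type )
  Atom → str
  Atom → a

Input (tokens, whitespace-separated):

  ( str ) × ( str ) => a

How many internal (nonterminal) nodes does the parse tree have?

14

[Type [Prod [Prod [Atom ( [Type [Prod [Atom str]]] )]] × [Atom ( [Type [Prod [Atom str]]] )]] => [Type [Prod [Atom a]]]]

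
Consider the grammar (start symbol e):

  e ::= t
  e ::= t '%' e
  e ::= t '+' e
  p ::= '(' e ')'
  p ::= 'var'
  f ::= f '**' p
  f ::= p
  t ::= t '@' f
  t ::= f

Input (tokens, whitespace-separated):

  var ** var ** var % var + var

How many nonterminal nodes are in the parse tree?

[e [t [f [f [f [p var]] ** [p var]] ** [p var]]] % [e [t [f [p var]]] + [e [t [f [p var]]]]]]

16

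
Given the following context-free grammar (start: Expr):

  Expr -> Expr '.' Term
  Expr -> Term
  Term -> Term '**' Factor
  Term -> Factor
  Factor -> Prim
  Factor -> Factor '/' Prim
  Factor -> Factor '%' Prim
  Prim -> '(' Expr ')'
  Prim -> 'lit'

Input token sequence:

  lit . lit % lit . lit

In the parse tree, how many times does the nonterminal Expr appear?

3

[Expr [Expr [Expr [Term [Factor [Prim lit]]]] . [Term [Factor [Factor [Prim lit]] % [Prim lit]]]] . [Term [Factor [Prim lit]]]]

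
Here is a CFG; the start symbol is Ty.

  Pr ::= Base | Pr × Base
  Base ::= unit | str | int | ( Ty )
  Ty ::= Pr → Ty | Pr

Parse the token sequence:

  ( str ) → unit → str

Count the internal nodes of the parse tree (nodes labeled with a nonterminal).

12

[Ty [Pr [Base ( [Ty [Pr [Base str]]] )]] → [Ty [Pr [Base unit]] → [Ty [Pr [Base str]]]]]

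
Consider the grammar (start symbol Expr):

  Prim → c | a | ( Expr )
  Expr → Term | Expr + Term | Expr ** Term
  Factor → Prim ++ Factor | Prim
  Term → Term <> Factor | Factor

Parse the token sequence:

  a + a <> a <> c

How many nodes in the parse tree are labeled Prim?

[Expr [Expr [Term [Factor [Prim a]]]] + [Term [Term [Term [Factor [Prim a]]] <> [Factor [Prim a]]] <> [Factor [Prim c]]]]

4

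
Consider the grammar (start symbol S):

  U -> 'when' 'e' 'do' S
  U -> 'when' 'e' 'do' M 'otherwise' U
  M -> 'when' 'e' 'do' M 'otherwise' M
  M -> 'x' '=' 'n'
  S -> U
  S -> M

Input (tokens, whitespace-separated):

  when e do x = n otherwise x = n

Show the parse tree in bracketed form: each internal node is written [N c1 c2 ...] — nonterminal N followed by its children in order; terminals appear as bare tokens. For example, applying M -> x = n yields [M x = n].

[S [M when e do [M x = n] otherwise [M x = n]]]

S
M
when e do M otherwise M
when e do x = n otherwise M
when e do x = n otherwise x = n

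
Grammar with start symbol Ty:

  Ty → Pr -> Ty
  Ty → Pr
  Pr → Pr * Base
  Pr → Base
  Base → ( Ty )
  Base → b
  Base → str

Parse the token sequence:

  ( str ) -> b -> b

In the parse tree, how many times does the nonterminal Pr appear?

4

[Ty [Pr [Base ( [Ty [Pr [Base str]]] )]] -> [Ty [Pr [Base b]] -> [Ty [Pr [Base b]]]]]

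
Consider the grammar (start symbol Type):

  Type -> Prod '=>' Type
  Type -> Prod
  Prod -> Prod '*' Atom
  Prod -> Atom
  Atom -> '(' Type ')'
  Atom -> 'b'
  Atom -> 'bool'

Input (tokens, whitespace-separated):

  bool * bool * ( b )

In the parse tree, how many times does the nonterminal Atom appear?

4

[Type [Prod [Prod [Prod [Atom bool]] * [Atom bool]] * [Atom ( [Type [Prod [Atom b]]] )]]]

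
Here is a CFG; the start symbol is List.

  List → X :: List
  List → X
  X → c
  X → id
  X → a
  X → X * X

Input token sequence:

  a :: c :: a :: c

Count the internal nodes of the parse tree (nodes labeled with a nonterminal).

8

[List [X a] :: [List [X c] :: [List [X a] :: [List [X c]]]]]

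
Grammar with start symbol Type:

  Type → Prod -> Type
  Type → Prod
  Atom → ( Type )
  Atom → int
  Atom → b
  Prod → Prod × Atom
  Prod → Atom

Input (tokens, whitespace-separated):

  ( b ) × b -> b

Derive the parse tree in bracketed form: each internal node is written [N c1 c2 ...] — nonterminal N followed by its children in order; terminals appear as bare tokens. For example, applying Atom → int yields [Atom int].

Type
Prod -> Type
Prod × Atom -> Type
Atom × Atom -> Type
( Type ) × Atom -> Type
( Prod ) × Atom -> Type
( Atom ) × Atom -> Type
( b ) × Atom -> Type
( b ) × b -> Type
( b ) × b -> Prod
( b ) × b -> Atom
( b ) × b -> b

[Type [Prod [Prod [Atom ( [Type [Prod [Atom b]]] )]] × [Atom b]] -> [Type [Prod [Atom b]]]]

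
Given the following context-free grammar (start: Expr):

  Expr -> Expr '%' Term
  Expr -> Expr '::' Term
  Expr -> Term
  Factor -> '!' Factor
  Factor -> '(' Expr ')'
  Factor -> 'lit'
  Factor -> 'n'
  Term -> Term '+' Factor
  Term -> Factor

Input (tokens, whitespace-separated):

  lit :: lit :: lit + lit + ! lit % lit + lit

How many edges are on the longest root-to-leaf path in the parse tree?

6

[Expr [Expr [Expr [Expr [Term [Factor lit]]] :: [Term [Factor lit]]] :: [Term [Term [Term [Factor lit]] + [Factor lit]] + [Factor ! [Factor lit]]]] % [Term [Term [Factor lit]] + [Factor lit]]]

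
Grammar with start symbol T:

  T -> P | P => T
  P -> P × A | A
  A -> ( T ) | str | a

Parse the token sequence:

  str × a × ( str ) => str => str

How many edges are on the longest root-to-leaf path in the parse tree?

[T [P [P [P [A str]] × [A a]] × [A ( [T [P [A str]]] )]] => [T [P [A str]] => [T [P [A str]]]]]

6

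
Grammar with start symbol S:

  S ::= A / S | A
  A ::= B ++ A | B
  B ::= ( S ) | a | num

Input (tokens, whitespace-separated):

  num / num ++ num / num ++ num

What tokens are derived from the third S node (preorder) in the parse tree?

[S [A [B num]] / [S [A [B num] ++ [A [B num]]] / [S [A [B num] ++ [A [B num]]]]]]

num ++ num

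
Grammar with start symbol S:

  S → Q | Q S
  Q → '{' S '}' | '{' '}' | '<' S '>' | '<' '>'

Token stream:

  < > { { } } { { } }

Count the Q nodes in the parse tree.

[S [Q < >] [S [Q { [S [Q { }]] }] [S [Q { [S [Q { }]] }]]]]

5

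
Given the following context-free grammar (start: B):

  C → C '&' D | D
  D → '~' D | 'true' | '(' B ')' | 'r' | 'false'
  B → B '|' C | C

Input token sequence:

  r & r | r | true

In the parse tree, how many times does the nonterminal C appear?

[B [B [B [C [C [D r]] & [D r]]] | [C [D r]]] | [C [D true]]]

4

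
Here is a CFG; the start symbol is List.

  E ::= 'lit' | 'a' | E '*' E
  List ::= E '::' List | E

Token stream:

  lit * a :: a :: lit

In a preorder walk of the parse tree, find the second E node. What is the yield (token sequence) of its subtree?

[List [E [E lit] * [E a]] :: [List [E a] :: [List [E lit]]]]

lit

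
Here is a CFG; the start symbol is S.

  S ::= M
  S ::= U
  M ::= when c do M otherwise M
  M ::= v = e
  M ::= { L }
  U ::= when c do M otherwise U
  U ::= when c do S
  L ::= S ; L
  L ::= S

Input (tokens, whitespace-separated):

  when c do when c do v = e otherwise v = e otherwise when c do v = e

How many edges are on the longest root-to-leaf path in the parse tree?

5

[S [U when c do [M when c do [M v = e] otherwise [M v = e]] otherwise [U when c do [S [M v = e]]]]]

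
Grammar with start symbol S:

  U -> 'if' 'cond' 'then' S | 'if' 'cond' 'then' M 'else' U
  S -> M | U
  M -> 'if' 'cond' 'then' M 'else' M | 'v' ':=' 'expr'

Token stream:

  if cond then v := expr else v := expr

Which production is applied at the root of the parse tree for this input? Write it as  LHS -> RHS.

S -> M

[S [M if cond then [M v := expr] else [M v := expr]]]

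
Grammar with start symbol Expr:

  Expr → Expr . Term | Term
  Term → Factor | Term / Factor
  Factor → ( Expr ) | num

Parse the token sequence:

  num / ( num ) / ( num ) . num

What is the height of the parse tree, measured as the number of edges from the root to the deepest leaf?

8

[Expr [Expr [Term [Term [Term [Factor num]] / [Factor ( [Expr [Term [Factor num]]] )]] / [Factor ( [Expr [Term [Factor num]]] )]]] . [Term [Factor num]]]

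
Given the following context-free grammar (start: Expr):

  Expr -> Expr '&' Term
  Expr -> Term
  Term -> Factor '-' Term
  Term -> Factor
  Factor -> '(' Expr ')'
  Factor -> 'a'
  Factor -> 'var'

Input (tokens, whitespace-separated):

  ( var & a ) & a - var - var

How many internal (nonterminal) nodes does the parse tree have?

16

[Expr [Expr [Term [Factor ( [Expr [Expr [Term [Factor var]]] & [Term [Factor a]]] )]]] & [Term [Factor a] - [Term [Factor var] - [Term [Factor var]]]]]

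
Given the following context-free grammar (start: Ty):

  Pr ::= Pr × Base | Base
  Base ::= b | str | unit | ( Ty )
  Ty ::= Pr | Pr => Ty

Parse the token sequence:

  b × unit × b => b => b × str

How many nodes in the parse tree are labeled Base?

6

[Ty [Pr [Pr [Pr [Base b]] × [Base unit]] × [Base b]] => [Ty [Pr [Base b]] => [Ty [Pr [Pr [Base b]] × [Base str]]]]]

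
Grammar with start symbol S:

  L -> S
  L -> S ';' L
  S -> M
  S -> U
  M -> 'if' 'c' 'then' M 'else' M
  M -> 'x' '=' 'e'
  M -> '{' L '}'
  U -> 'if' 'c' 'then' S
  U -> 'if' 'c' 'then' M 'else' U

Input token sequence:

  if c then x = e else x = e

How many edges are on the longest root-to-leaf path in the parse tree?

3

[S [M if c then [M x = e] else [M x = e]]]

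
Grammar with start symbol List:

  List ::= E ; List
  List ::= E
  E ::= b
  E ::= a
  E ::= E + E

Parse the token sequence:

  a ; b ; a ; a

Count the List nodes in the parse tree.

4

[List [E a] ; [List [E b] ; [List [E a] ; [List [E a]]]]]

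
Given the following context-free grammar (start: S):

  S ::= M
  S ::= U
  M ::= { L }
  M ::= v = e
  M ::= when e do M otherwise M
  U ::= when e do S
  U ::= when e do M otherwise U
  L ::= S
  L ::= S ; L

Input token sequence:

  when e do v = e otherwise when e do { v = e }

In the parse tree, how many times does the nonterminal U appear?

[S [U when e do [M v = e] otherwise [U when e do [S [M { [L [S [M v = e]]] }]]]]]

2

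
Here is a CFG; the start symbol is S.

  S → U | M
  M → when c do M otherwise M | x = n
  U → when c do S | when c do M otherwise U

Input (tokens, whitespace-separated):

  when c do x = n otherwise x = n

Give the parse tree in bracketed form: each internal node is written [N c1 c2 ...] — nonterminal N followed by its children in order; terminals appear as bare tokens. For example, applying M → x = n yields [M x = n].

S
M
when c do M otherwise M
when c do x = n otherwise M
when c do x = n otherwise x = n

[S [M when c do [M x = n] otherwise [M x = n]]]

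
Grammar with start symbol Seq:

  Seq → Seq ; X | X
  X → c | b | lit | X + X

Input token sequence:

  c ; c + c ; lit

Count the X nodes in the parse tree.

5

[Seq [Seq [Seq [X c]] ; [X [X c] + [X c]]] ; [X lit]]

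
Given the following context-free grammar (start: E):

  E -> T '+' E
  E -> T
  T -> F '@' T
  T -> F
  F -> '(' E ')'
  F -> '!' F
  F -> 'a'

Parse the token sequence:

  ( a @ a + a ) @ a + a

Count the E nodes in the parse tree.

[E [T [F ( [E [T [F a] @ [T [F a]]] + [E [T [F a]]]] )] @ [T [F a]]] + [E [T [F a]]]]

4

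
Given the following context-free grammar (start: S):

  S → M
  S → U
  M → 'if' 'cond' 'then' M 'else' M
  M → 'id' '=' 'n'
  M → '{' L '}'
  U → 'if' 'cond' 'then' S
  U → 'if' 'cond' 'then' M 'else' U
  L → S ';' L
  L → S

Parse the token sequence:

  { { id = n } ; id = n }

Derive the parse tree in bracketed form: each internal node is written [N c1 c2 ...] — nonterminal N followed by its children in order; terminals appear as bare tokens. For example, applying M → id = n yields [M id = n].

[S [M { [L [S [M { [L [S [M id = n]]] }]] ; [L [S [M id = n]]]] }]]

S
M
{ L }
{ S ; L }
{ M ; L }
{ { L } ; L }
{ { S } ; L }
{ { M } ; L }
{ { id = n } ; L }
{ { id = n } ; S }
{ { id = n } ; M }
{ { id = n } ; id = n }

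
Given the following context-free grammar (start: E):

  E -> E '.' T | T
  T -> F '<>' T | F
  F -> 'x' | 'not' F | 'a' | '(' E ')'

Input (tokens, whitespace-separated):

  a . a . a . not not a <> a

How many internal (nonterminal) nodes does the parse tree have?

16

[E [E [E [E [T [F a]]] . [T [F a]]] . [T [F a]]] . [T [F not [F not [F a]]] <> [T [F a]]]]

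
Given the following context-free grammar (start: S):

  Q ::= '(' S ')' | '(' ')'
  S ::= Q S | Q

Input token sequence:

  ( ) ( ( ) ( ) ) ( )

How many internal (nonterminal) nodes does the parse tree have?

10

[S [Q ( )] [S [Q ( [S [Q ( )] [S [Q ( )]]] )] [S [Q ( )]]]]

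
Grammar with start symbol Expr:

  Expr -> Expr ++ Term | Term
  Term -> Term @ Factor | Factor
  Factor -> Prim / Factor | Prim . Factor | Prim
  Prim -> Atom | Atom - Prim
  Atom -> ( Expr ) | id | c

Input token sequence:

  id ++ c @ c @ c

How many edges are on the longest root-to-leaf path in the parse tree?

7

[Expr [Expr [Term [Factor [Prim [Atom id]]]]] ++ [Term [Term [Term [Factor [Prim [Atom c]]]] @ [Factor [Prim [Atom c]]]] @ [Factor [Prim [Atom c]]]]]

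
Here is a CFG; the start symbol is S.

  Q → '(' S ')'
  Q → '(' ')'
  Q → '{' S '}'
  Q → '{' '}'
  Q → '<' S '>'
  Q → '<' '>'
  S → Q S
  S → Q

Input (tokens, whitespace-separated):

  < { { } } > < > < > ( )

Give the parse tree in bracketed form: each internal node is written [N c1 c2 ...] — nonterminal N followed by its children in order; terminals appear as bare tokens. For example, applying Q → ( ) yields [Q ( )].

[S [Q < [S [Q { [S [Q { }]] }]] >] [S [Q < >] [S [Q < >] [S [Q ( )]]]]]

S
Q S
< S > S
< Q > S
< { S } > S
< { Q } > S
< { { } } > S
< { { } } > Q S
< { { } } > < > S
< { { } } > < > Q S
< { { } } > < > < > S
< { { } } > < > < > Q
< { { } } > < > < > ( )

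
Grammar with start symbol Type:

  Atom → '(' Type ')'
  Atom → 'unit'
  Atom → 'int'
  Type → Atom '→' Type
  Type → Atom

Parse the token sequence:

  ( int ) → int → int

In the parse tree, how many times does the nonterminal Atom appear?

[Type [Atom ( [Type [Atom int]] )] → [Type [Atom int] → [Type [Atom int]]]]

4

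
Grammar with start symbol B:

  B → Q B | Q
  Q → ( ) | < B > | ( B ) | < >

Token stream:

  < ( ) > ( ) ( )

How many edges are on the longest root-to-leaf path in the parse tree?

[B [Q < [B [Q ( )]] >] [B [Q ( )] [B [Q ( )]]]]

4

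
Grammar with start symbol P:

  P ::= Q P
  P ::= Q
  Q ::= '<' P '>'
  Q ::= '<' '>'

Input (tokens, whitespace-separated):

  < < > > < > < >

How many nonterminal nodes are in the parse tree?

[P [Q < [P [Q < >]] >] [P [Q < >] [P [Q < >]]]]

8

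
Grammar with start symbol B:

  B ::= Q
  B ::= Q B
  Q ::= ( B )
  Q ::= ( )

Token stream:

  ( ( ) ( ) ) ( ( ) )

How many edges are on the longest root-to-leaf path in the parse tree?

5

[B [Q ( [B [Q ( )] [B [Q ( )]]] )] [B [Q ( [B [Q ( )]] )]]]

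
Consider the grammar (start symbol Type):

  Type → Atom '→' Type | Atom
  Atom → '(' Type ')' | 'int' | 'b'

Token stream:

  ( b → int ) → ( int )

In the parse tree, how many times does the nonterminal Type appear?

5

[Type [Atom ( [Type [Atom b] → [Type [Atom int]]] )] → [Type [Atom ( [Type [Atom int]] )]]]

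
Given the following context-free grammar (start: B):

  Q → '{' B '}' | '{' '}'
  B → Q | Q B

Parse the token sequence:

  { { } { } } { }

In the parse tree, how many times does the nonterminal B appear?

4

[B [Q { [B [Q { }] [B [Q { }]]] }] [B [Q { }]]]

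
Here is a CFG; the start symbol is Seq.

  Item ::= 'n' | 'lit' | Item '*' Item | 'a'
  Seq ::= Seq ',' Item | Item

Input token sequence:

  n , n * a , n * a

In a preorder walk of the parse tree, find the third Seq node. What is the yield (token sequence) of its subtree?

[Seq [Seq [Seq [Item n]] , [Item [Item n] * [Item a]]] , [Item [Item n] * [Item a]]]

n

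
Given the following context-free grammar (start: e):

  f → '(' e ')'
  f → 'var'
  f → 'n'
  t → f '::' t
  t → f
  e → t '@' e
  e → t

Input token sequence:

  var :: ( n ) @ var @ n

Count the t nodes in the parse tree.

5

[e [t [f var] :: [t [f ( [e [t [f n]]] )]]] @ [e [t [f var]] @ [e [t [f n]]]]]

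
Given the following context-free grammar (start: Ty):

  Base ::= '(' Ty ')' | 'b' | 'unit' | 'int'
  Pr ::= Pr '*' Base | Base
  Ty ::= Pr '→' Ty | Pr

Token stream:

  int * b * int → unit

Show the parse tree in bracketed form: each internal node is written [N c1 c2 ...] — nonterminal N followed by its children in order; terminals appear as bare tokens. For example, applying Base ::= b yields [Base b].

[Ty [Pr [Pr [Pr [Base int]] * [Base b]] * [Base int]] → [Ty [Pr [Base unit]]]]

Ty
Pr → Ty
Pr * Base → Ty
Pr * Base * Base → Ty
Base * Base * Base → Ty
int * Base * Base → Ty
int * b * Base → Ty
int * b * int → Ty
int * b * int → Pr
int * b * int → Base
int * b * int → unit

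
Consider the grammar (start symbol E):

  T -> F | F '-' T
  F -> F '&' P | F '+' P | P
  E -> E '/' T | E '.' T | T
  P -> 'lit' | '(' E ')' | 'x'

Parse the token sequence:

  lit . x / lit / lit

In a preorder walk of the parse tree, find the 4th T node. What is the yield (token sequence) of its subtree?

[E [E [E [E [T [F [P lit]]]] . [T [F [P x]]]] / [T [F [P lit]]]] / [T [F [P lit]]]]

lit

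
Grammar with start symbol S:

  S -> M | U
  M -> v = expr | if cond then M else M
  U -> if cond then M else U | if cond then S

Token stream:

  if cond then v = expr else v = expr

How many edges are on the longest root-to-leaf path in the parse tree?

[S [M if cond then [M v = expr] else [M v = expr]]]

3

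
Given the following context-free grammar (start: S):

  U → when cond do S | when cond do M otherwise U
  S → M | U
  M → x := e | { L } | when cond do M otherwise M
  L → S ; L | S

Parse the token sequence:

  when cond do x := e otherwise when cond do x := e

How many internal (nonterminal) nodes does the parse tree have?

[S [U when cond do [M x := e] otherwise [U when cond do [S [M x := e]]]]]

6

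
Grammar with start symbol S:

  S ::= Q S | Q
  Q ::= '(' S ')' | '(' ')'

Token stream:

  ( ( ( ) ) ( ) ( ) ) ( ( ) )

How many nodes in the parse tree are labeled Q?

7

[S [Q ( [S [Q ( [S [Q ( )]] )] [S [Q ( )] [S [Q ( )]]]] )] [S [Q ( [S [Q ( )]] )]]]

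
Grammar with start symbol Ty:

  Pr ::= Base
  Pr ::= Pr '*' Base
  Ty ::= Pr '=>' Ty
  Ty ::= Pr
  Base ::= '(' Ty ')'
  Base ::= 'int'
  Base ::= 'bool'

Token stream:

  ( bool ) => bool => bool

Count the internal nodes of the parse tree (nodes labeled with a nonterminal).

[Ty [Pr [Base ( [Ty [Pr [Base bool]]] )]] => [Ty [Pr [Base bool]] => [Ty [Pr [Base bool]]]]]

12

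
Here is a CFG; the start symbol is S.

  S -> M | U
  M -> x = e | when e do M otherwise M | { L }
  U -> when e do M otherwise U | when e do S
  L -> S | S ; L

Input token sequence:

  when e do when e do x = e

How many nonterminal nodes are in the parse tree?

6

[S [U when e do [S [U when e do [S [M x = e]]]]]]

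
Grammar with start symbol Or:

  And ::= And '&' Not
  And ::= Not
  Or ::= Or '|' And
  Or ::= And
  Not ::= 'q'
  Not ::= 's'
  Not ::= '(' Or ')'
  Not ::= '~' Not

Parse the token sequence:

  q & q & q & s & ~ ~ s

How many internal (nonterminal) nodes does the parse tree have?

[Or [And [And [And [And [And [Not q]] & [Not q]] & [Not q]] & [Not s]] & [Not ~ [Not ~ [Not s]]]]]

13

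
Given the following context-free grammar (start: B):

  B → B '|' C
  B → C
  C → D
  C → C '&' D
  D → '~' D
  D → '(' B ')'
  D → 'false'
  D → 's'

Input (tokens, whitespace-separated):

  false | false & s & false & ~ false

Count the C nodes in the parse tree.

5

[B [B [C [D false]]] | [C [C [C [C [D false]] & [D s]] & [D false]] & [D ~ [D false]]]]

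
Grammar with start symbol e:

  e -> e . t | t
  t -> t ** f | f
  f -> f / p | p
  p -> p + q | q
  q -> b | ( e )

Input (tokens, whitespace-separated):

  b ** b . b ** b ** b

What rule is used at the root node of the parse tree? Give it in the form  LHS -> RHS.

[e [e [t [t [f [p [q b]]]] ** [f [p [q b]]]]] . [t [t [t [f [p [q b]]]] ** [f [p [q b]]]] ** [f [p [q b]]]]]

e -> e . t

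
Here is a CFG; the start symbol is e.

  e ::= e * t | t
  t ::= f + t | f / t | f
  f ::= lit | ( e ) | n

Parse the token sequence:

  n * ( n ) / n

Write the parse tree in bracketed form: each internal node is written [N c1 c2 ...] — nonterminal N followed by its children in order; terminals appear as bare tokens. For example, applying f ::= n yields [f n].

[e [e [t [f n]]] * [t [f ( [e [t [f n]]] )] / [t [f n]]]]

e
e * t
t * t
f * t
n * t
n * f / t
n * ( e ) / t
n * ( t ) / t
n * ( f ) / t
n * ( n ) / t
n * ( n ) / f
n * ( n ) / n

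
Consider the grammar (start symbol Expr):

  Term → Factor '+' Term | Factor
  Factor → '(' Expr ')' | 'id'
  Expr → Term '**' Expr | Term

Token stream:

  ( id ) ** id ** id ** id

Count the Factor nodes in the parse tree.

[Expr [Term [Factor ( [Expr [Term [Factor id]]] )]] ** [Expr [Term [Factor id]] ** [Expr [Term [Factor id]] ** [Expr [Term [Factor id]]]]]]

5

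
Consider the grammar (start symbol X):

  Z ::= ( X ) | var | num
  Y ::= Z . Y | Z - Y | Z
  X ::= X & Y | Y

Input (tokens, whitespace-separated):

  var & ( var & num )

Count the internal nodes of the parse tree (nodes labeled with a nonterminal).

[X [X [Y [Z var]]] & [Y [Z ( [X [X [Y [Z var]]] & [Y [Z num]]] )]]]

12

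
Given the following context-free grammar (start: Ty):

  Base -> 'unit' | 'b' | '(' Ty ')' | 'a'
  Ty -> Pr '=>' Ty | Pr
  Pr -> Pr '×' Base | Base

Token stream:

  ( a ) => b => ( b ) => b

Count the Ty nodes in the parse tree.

[Ty [Pr [Base ( [Ty [Pr [Base a]]] )]] => [Ty [Pr [Base b]] => [Ty [Pr [Base ( [Ty [Pr [Base b]]] )]] => [Ty [Pr [Base b]]]]]]

6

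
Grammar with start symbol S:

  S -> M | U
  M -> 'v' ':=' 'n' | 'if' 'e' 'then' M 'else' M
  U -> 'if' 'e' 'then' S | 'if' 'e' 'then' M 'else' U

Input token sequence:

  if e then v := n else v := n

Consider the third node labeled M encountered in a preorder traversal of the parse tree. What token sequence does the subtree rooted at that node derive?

v := n

[S [M if e then [M v := n] else [M v := n]]]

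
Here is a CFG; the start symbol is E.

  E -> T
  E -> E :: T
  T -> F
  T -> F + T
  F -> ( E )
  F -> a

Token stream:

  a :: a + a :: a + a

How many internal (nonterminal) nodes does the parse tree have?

13

[E [E [E [T [F a]]] :: [T [F a] + [T [F a]]]] :: [T [F a] + [T [F a]]]]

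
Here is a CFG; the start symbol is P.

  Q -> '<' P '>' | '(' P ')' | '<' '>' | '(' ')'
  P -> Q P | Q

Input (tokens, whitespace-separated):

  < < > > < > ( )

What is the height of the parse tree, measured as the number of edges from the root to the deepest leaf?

[P [Q < [P [Q < >]] >] [P [Q < >] [P [Q ( )]]]]

4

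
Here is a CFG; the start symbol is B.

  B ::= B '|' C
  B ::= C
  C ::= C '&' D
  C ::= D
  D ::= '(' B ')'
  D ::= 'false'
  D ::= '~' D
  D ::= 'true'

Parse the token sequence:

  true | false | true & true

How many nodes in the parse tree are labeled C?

4

[B [B [B [C [D true]]] | [C [D false]]] | [C [C [D true]] & [D true]]]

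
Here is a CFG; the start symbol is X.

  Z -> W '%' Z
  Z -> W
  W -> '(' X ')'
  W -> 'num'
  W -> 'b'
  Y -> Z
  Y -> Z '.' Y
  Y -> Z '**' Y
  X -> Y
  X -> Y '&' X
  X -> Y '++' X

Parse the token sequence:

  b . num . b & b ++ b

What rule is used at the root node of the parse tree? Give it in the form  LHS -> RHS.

X -> Y '&' X

[X [Y [Z [W b]] . [Y [Z [W num]] . [Y [Z [W b]]]]] & [X [Y [Z [W b]]] ++ [X [Y [Z [W b]]]]]]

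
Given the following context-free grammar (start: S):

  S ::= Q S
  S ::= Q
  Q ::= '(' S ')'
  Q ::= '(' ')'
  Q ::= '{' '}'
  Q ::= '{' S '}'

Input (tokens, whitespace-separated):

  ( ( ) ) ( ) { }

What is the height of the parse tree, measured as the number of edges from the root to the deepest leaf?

4

[S [Q ( [S [Q ( )]] )] [S [Q ( )] [S [Q { }]]]]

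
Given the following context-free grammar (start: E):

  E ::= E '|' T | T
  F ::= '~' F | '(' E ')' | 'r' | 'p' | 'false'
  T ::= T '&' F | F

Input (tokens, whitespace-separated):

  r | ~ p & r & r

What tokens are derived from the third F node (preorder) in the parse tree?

[E [E [T [F r]]] | [T [T [T [F ~ [F p]]] & [F r]] & [F r]]]

p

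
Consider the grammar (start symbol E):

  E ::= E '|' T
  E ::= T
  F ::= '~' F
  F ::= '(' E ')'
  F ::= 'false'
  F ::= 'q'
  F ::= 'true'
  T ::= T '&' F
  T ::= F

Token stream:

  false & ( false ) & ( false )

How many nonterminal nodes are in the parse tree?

[E [T [T [T [F false]] & [F ( [E [T [F false]]] )]] & [F ( [E [T [F false]]] )]]]

13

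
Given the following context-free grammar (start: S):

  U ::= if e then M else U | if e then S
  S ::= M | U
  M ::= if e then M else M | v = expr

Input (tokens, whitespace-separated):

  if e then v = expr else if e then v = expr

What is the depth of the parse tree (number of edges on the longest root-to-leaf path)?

[S [U if e then [M v = expr] else [U if e then [S [M v = expr]]]]]

5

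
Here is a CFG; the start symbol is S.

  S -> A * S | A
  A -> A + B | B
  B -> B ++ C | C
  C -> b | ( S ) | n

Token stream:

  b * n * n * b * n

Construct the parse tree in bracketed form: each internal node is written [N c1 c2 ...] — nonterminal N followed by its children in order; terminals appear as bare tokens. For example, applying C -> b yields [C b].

S
A * S
B * S
C * S
b * S
b * A * S
b * B * S
b * C * S
b * n * S
b * n * A * S
b * n * B * S
b * n * C * S
b * n * n * S
b * n * n * A * S
b * n * n * B * S
b * n * n * C * S
b * n * n * b * S
b * n * n * b * A
b * n * n * b * B
b * n * n * b * C
b * n * n * b * n

[S [A [B [C b]]] * [S [A [B [C n]]] * [S [A [B [C n]]] * [S [A [B [C b]]] * [S [A [B [C n]]]]]]]]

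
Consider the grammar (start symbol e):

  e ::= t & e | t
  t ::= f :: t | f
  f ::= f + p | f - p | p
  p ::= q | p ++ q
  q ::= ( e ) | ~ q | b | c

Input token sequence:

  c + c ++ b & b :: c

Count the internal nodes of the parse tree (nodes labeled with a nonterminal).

19

[e [t [f [f [p [q c]]] + [p [p [q c]] ++ [q b]]]] & [e [t [f [p [q b]]] :: [t [f [p [q c]]]]]]]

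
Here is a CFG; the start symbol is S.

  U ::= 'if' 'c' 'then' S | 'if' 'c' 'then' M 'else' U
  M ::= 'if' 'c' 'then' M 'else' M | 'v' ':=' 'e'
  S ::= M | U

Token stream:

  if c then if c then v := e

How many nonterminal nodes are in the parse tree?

[S [U if c then [S [U if c then [S [M v := e]]]]]]

6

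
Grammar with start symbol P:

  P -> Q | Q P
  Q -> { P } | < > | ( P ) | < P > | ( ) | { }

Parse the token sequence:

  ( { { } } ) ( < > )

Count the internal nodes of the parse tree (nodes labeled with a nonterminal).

10

[P [Q ( [P [Q { [P [Q { }]] }]] )] [P [Q ( [P [Q < >]] )]]]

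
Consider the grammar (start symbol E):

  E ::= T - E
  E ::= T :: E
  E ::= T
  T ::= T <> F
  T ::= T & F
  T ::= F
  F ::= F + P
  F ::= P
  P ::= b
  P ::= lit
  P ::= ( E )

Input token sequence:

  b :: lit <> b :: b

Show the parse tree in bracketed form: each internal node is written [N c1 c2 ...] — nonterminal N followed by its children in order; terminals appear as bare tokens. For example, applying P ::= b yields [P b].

E
T :: E
F :: E
P :: E
b :: E
b :: T :: E
b :: T <> F :: E
b :: F <> F :: E
b :: P <> F :: E
b :: lit <> F :: E
b :: lit <> P :: E
b :: lit <> b :: E
b :: lit <> b :: T
b :: lit <> b :: F
b :: lit <> b :: P
b :: lit <> b :: b

[E [T [F [P b]]] :: [E [T [T [F [P lit]]] <> [F [P b]]] :: [E [T [F [P b]]]]]]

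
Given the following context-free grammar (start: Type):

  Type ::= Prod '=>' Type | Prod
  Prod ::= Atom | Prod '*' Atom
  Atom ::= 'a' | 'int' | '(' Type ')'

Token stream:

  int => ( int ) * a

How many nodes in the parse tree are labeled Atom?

4

[Type [Prod [Atom int]] => [Type [Prod [Prod [Atom ( [Type [Prod [Atom int]]] )]] * [Atom a]]]]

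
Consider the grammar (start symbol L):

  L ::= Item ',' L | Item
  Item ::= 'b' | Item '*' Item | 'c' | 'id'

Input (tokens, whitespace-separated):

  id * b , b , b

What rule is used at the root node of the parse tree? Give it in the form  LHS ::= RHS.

L ::= Item ',' L

[L [Item [Item id] * [Item b]] , [L [Item b] , [L [Item b]]]]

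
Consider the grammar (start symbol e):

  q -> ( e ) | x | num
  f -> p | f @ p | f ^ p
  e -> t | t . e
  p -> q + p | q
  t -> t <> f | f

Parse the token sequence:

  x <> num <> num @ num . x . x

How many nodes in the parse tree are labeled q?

[e [t [t [t [f [p [q x]]]] <> [f [p [q num]]]] <> [f [f [p [q num]]] @ [p [q num]]]] . [e [t [f [p [q x]]]] . [e [t [f [p [q x]]]]]]]

6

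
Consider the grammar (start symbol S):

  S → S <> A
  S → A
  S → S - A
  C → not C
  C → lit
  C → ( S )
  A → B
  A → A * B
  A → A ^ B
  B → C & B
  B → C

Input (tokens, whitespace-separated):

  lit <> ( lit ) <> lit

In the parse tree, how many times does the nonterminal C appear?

[S [S [S [A [B [C lit]]]] <> [A [B [C ( [S [A [B [C lit]]]] )]]]] <> [A [B [C lit]]]]

4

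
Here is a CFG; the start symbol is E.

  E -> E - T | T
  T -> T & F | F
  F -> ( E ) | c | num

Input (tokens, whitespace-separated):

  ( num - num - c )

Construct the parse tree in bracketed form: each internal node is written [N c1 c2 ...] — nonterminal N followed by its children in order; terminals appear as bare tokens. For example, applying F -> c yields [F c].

[E [T [F ( [E [E [E [T [F num]]] - [T [F num]]] - [T [F c]]] )]]]

E
T
F
( E )
( E - T )
( E - T - T )
( T - T - T )
( F - T - T )
( num - T - T )
( num - F - T )
( num - num - T )
( num - num - F )
( num - num - c )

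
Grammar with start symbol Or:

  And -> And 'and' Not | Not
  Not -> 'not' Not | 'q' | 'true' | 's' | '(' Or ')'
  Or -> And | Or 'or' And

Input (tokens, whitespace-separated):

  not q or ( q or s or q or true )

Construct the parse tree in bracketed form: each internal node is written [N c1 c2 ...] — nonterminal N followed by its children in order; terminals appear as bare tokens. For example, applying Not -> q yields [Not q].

Or
Or or And
And or And
Not or And
not Not or And
not q or And
not q or Not
not q or ( Or )
not q or ( Or or And )
not q or ( Or or And or And )
not q or ( Or or And or And or And )
not q or ( And or And or And or And )
not q or ( Not or And or And or And )
not q or ( q or And or And or And )
not q or ( q or Not or And or And )
not q or ( q or s or And or And )
not q or ( q or s or Not or And )
not q or ( q or s or q or And )
not q or ( q or s or q or Not )
not q or ( q or s or q or true )

[Or [Or [And [Not not [Not q]]]] or [And [Not ( [Or [Or [Or [Or [And [Not q]]] or [And [Not s]]] or [And [Not q]]] or [And [Not true]]] )]]]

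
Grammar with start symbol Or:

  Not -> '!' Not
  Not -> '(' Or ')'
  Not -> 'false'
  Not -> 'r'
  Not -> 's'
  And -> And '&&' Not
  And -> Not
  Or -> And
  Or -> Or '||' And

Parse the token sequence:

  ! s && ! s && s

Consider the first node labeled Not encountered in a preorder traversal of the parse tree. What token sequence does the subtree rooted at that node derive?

[Or [And [And [And [Not ! [Not s]]] && [Not ! [Not s]]] && [Not s]]]

! s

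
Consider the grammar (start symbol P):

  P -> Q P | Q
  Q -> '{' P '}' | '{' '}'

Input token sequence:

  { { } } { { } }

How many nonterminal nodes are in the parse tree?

[P [Q { [P [Q { }]] }] [P [Q { [P [Q { }]] }]]]

8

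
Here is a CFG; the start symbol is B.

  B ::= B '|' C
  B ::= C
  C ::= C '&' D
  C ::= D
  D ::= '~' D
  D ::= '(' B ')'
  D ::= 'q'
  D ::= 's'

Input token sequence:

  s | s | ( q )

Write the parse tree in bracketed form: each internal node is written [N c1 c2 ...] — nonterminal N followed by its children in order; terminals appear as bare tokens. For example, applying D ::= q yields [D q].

B
B | C
B | C | C
C | C | C
D | C | C
s | C | C
s | D | C
s | s | C
s | s | D
s | s | ( B )
s | s | ( C )
s | s | ( D )
s | s | ( q )

[B [B [B [C [D s]]] | [C [D s]]] | [C [D ( [B [C [D q]]] )]]]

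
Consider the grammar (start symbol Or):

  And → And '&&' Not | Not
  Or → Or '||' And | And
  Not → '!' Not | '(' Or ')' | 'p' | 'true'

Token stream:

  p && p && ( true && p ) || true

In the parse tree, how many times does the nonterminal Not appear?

[Or [Or [And [And [And [Not p]] && [Not p]] && [Not ( [Or [And [And [Not true]] && [Not p]]] )]]] || [And [Not true]]]

6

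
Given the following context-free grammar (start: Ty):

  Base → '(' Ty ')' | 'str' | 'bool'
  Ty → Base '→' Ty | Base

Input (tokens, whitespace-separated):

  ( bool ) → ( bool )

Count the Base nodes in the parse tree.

4

[Ty [Base ( [Ty [Base bool]] )] → [Ty [Base ( [Ty [Base bool]] )]]]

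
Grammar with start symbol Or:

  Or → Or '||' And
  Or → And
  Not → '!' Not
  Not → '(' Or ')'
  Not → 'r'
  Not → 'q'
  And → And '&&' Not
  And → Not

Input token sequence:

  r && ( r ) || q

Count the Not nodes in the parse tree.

[Or [Or [And [And [Not r]] && [Not ( [Or [And [Not r]]] )]]] || [And [Not q]]]

4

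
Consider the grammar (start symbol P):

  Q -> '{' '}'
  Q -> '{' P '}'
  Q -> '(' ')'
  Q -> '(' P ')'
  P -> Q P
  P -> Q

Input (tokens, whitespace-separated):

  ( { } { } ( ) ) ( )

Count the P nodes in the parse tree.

5

[P [Q ( [P [Q { }] [P [Q { }] [P [Q ( )]]]] )] [P [Q ( )]]]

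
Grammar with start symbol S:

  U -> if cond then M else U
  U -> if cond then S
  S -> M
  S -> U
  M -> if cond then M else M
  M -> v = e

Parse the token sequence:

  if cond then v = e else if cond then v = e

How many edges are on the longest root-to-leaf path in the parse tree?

5

[S [U if cond then [M v = e] else [U if cond then [S [M v = e]]]]]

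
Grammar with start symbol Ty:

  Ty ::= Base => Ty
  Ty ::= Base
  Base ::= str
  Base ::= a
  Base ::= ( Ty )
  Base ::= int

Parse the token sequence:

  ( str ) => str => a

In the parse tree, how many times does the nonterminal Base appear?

4

[Ty [Base ( [Ty [Base str]] )] => [Ty [Base str] => [Ty [Base a]]]]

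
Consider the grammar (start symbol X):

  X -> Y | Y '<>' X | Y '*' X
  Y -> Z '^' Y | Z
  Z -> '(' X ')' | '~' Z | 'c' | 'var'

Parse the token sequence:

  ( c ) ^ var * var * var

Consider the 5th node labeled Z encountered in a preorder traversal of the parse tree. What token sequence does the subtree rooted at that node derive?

var

[X [Y [Z ( [X [Y [Z c]]] )] ^ [Y [Z var]]] * [X [Y [Z var]] * [X [Y [Z var]]]]]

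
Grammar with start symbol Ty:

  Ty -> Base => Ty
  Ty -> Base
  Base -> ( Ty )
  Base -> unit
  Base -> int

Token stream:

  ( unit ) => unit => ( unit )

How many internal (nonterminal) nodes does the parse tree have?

10

[Ty [Base ( [Ty [Base unit]] )] => [Ty [Base unit] => [Ty [Base ( [Ty [Base unit]] )]]]]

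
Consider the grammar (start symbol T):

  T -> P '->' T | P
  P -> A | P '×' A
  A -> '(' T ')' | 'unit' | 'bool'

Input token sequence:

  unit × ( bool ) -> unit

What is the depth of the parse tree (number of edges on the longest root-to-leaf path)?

[T [P [P [A unit]] × [A ( [T [P [A bool]]] )]] -> [T [P [A unit]]]]

6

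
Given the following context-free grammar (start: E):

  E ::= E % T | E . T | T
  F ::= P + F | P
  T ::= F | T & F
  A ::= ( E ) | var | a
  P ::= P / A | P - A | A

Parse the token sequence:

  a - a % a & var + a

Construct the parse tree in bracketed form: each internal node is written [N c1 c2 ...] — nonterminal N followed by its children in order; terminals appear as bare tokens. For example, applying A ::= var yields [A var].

[E [E [T [F [P [P [A a]] - [A a]]]]] % [T [T [F [P [A a]]]] & [F [P [A var]] + [F [P [A a]]]]]]

E
E % T
T % T
F % T
P % T
P - A % T
A - A % T
a - A % T
a - a % T
a - a % T & F
a - a % F & F
a - a % P & F
a - a % A & F
a - a % a & F
a - a % a & P + F
a - a % a & A + F
a - a % a & var + F
a - a % a & var + P
a - a % a & var + A
a - a % a & var + a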